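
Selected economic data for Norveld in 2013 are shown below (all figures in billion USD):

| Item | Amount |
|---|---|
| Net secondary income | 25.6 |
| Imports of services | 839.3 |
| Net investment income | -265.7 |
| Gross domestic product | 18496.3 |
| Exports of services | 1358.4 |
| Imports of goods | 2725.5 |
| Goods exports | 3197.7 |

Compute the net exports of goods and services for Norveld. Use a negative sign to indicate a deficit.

991.3

Goods balance = 3197.7 - 2725.5 = 472.2
Services balance = 1358.4 - 839.3 = 519.1
Trade balance (goods + services) = 472.2 + 519.1 = 991.3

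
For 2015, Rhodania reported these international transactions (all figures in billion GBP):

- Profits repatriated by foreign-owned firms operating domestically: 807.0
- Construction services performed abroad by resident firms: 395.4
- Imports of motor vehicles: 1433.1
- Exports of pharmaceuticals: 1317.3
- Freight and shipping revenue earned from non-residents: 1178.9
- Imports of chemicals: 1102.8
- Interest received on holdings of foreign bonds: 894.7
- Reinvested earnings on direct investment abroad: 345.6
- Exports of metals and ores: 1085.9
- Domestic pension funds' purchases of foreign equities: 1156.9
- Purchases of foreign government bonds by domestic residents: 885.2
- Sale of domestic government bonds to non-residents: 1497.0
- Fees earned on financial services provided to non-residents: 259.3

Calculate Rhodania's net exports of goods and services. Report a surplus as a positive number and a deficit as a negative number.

Goods: 1317.3 - 1433.1 - 1102.8 + 1085.9 = -132.7
Services: 259.3 + 395.4 + 1178.9 = 1833.6
Trade balance = -132.7 + 1833.6 = 1700.9
(Excluded from the trade balance — primary income: profits repatriated by foreign-owned firms operating domestically 807.0, interest received on holdings of foreign bonds 894.7, reinvested earnings on direct investment abroad 345.6; financial account: domestic pension funds' purchases of foreign equities 1156.9, purchases of foreign government bonds by domestic residents 885.2, sale of domestic government bonds to non-residents 1497.0.)

1700.9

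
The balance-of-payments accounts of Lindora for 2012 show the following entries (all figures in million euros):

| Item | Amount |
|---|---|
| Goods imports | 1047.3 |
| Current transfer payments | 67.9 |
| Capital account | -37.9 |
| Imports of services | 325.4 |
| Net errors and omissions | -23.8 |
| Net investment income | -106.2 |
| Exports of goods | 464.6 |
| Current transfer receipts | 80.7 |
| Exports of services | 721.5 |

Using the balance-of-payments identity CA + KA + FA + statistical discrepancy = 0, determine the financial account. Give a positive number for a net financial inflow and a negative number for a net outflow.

341.7

Goods balance = 464.6 - 1047.3 = -582.7
Services balance = 721.5 - 325.4 = 396.1
Trade balance (goods + services) = -582.7 + 396.1 = -186.6
Net primary income = -106.2
Net secondary income = 80.7 - 67.9 = 12.8
Current account = -186.6 + (-106.2) + 12.8 = -280.0
Financial account = -(-280.0 + (-37.9) + (-23.8)) = 341.7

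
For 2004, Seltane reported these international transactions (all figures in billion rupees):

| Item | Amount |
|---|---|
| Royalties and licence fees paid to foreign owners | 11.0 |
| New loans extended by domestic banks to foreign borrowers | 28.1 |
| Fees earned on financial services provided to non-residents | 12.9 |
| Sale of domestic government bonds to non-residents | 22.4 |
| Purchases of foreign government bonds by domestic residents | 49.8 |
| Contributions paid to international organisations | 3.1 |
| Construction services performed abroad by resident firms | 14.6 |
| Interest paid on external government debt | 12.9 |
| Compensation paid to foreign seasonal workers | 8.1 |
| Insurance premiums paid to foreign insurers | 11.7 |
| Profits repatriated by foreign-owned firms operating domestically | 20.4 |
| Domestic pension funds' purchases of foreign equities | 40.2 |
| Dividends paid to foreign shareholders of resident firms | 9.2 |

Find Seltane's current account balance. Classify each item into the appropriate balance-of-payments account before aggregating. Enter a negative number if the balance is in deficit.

Services: -11.7 + 12.9 - 11.0 + 14.6 = 4.8
Primary income: -12.9 - 9.2 - 20.4 - 8.1 = -50.6
Secondary income: -3.1
Current account = 4.8 + (-50.6) + (-3.1) = -48.9
(Excluded from the current account — financial account: new loans extended by domestic banks to foreign borrowers 28.1, sale of domestic government bonds to non-residents 22.4, purchases of foreign government bonds by domestic residents 49.8, domestic pension funds' purchases of foreign equities 40.2.)

-48.9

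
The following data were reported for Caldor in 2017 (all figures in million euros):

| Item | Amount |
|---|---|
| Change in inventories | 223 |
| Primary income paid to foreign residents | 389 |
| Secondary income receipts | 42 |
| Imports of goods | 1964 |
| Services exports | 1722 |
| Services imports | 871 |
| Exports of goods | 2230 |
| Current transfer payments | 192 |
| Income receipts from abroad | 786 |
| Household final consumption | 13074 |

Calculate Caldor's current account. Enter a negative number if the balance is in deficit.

1364

Goods balance = 2230 - 1964 = 266
Services balance = 1722 - 871 = 851
Trade balance (goods + services) = 266 + 851 = 1117
Net primary income = 786 - 389 = 397
Net secondary income = 42 - 192 = -150
Current account = 1117 + 397 + (-150) = 1364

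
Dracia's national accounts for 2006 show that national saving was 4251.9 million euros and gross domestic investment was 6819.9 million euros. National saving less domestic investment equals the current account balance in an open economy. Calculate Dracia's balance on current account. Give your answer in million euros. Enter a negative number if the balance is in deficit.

CA = S - I = 4251.9 - 6819.9 = -2568.0

-2568.0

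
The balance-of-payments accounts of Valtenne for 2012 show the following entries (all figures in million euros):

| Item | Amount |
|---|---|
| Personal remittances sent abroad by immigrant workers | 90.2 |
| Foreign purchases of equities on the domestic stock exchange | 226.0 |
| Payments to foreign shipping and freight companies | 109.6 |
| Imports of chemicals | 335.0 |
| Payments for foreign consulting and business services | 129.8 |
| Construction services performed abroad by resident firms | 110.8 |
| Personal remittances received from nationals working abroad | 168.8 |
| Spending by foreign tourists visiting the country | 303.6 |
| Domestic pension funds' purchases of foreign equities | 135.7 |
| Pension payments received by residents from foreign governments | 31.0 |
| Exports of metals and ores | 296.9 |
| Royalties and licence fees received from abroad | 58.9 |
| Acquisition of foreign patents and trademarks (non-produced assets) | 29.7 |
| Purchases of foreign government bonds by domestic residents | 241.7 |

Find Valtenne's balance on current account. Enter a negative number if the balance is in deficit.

305.4

Goods: -335.0 + 296.9 = -38.1
Services: -109.6 + 58.9 - 129.8 + 303.6 + 110.8 = 233.9
Secondary income: 31.0 - 90.2 + 168.8 = 109.6
Current account = (-38.1) + 233.9 + 109.6 = 305.4
(Excluded from the current account — financial account: foreign purchases of equities on the domestic stock exchange 226.0, domestic pension funds' purchases of foreign equities 135.7, purchases of foreign government bonds by domestic residents 241.7; capital account: acquisition of foreign patents and trademarks (non-produced assets) 29.7.)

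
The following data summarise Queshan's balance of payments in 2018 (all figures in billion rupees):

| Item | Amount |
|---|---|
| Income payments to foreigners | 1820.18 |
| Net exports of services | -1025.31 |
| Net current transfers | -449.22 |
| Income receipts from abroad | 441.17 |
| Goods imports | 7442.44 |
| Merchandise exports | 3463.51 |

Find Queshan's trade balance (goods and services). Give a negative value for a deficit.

-5004.24

Goods balance = 3463.51 - 7442.44 = -3978.93
Services balance = -1025.31
Trade balance (goods + services) = -3978.93 + (-1025.31) = -5004.24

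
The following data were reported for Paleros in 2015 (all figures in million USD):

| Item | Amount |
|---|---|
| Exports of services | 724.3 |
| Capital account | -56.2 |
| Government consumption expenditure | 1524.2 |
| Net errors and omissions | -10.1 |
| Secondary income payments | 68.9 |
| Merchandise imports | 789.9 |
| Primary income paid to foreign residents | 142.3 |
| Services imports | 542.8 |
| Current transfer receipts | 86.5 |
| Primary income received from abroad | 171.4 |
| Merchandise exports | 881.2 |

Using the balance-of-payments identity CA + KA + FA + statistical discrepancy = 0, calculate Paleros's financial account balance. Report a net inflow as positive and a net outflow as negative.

Goods balance = 881.2 - 789.9 = 91.3
Services balance = 724.3 - 542.8 = 181.5
Trade balance (goods + services) = 91.3 + 181.5 = 272.8
Net primary income = 171.4 - 142.3 = 29.1
Net secondary income = 86.5 - 68.9 = 17.6
Current account = 272.8 + 29.1 + 17.6 = 319.5
Financial account = -(319.5 + (-56.2) + (-10.1)) = -253.2

-253.2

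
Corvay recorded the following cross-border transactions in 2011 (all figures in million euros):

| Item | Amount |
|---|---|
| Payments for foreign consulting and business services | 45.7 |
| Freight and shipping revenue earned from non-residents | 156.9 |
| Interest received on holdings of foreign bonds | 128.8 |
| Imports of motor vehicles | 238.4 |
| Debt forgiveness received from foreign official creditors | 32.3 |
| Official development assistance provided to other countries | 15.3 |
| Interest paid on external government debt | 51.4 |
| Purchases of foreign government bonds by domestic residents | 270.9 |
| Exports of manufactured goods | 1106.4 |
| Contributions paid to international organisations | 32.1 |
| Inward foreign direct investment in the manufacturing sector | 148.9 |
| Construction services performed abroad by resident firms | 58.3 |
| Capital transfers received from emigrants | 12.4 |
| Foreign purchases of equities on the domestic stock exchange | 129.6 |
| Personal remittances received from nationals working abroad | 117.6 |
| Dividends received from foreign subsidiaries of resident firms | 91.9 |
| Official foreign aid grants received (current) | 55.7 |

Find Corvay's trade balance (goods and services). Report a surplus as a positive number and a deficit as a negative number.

1037.5

Goods: 1106.4 - 238.4 = 868.0
Services: -45.7 + 156.9 + 58.3 = 169.5
Trade balance = 868.0 + 169.5 = 1037.5
(Excluded from the trade balance — primary income: interest received on holdings of foreign bonds 128.8, interest paid on external government debt 51.4, dividends received from foreign subsidiaries of resident firms 91.9; capital account: debt forgiveness received from foreign official creditors 32.3, capital transfers received from emigrants 12.4; secondary income: official development assistance provided to other countries 15.3, contributions paid to international organisations 32.1, personal remittances received from nationals working abroad 117.6, official foreign aid grants received (current) 55.7; financial account: purchases of foreign government bonds by domestic residents 270.9, inward foreign direct investment in the manufacturing sector 148.9, foreign purchases of equities on the domestic stock exchange 129.6.)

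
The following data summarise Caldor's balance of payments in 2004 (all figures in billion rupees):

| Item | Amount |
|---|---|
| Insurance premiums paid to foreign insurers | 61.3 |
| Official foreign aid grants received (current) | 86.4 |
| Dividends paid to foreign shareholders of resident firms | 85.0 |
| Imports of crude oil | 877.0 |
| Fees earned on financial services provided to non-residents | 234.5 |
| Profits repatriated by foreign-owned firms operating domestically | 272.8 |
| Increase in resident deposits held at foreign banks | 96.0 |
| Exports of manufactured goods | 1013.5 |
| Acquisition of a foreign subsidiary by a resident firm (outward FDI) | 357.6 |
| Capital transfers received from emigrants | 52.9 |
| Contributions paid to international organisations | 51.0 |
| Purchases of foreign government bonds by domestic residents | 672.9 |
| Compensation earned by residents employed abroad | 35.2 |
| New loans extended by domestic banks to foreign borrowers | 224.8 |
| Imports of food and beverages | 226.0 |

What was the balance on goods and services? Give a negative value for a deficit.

83.7

Goods: -877.0 - 226.0 + 1013.5 = -89.5
Services: -61.3 + 234.5 = 173.2
Trade balance = -89.5 + 173.2 = 83.7
(Excluded from the trade balance — secondary income: official foreign aid grants received (current) 86.4, contributions paid to international organisations 51.0; primary income: dividends paid to foreign shareholders of resident firms 85.0, profits repatriated by foreign-owned firms operating domestically 272.8, compensation earned by residents employed abroad 35.2; financial account: increase in resident deposits held at foreign banks 96.0, acquisition of a foreign subsidiary by a resident firm (outward FDI) 357.6, purchases of foreign government bonds by domestic residents 672.9, new loans extended by domestic banks to foreign borrowers 224.8; capital account: capital transfers received from emigrants 52.9.)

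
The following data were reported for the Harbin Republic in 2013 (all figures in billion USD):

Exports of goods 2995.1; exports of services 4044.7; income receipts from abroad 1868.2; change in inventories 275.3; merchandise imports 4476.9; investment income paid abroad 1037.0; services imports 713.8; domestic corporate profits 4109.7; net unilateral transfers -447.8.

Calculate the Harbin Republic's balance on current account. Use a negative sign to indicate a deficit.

2232.5

Goods balance = 2995.1 - 4476.9 = -1481.8
Services balance = 4044.7 - 713.8 = 3330.9
Trade balance (goods + services) = -1481.8 + 3330.9 = 1849.1
Net primary income = 1868.2 - 1037.0 = 831.2
Net secondary income = -447.8
Current account = 1849.1 + 831.2 + (-447.8) = 2232.5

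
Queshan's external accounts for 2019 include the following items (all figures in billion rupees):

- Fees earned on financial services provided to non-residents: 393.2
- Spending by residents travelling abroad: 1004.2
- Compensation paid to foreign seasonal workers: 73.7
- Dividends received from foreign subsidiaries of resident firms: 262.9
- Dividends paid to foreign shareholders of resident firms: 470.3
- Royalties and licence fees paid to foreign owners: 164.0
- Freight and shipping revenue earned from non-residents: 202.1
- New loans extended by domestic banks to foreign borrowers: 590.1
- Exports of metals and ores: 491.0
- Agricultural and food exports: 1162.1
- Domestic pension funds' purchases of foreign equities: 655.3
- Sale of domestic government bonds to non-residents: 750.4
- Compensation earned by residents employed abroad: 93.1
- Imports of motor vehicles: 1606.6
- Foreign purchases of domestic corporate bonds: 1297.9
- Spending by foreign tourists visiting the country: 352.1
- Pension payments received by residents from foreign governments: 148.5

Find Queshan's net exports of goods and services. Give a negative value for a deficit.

-174.3

Goods: 491.0 - 1606.6 + 1162.1 = 46.5
Services: -164.0 + 202.1 + 352.1 + 393.2 - 1004.2 = -220.8
Trade balance = 46.5 + (-220.8) = -174.3
(Excluded from the trade balance — primary income: compensation paid to foreign seasonal workers 73.7, dividends received from foreign subsidiaries of resident firms 262.9, dividends paid to foreign shareholders of resident firms 470.3, compensation earned by residents employed abroad 93.1; financial account: new loans extended by domestic banks to foreign borrowers 590.1, domestic pension funds' purchases of foreign equities 655.3, sale of domestic government bonds to non-residents 750.4, foreign purchases of domestic corporate bonds 1297.9; secondary income: pension payments received by residents from foreign governments 148.5.)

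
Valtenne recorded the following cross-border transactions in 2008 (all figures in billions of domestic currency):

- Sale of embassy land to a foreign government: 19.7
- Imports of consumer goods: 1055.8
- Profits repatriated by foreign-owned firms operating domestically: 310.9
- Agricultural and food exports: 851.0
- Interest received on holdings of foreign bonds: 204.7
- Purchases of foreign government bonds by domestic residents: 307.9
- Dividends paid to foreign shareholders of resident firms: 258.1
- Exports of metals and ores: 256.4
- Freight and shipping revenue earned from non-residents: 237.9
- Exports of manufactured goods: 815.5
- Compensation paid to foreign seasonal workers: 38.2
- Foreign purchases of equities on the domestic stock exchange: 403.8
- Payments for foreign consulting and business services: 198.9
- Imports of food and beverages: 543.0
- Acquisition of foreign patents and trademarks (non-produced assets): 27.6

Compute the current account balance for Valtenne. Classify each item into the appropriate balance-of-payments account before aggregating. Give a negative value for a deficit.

Goods: 256.4 + 815.5 + 851.0 - 1055.8 - 543.0 = 324.1
Services: -198.9 + 237.9 = 39.0
Primary income: -38.2 - 258.1 + 204.7 - 310.9 = -402.5
Current account = 324.1 + 39.0 + (-402.5) = -39.4
(Excluded from the current account — capital account: sale of embassy land to a foreign government 19.7, acquisition of foreign patents and trademarks (non-produced assets) 27.6; financial account: purchases of foreign government bonds by domestic residents 307.9, foreign purchases of equities on the domestic stock exchange 403.8.)

-39.4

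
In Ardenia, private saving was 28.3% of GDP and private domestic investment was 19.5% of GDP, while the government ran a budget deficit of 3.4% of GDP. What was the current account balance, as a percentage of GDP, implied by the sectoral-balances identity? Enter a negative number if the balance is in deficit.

By the sectoral-balances identity, CA = (S_private - I) + (T - G).
Private balance = 28.3 - 19.5 = 8.8
Government balance (T - G) = -3.4
CA = 8.8 + (-3.4) = 5.4

5.4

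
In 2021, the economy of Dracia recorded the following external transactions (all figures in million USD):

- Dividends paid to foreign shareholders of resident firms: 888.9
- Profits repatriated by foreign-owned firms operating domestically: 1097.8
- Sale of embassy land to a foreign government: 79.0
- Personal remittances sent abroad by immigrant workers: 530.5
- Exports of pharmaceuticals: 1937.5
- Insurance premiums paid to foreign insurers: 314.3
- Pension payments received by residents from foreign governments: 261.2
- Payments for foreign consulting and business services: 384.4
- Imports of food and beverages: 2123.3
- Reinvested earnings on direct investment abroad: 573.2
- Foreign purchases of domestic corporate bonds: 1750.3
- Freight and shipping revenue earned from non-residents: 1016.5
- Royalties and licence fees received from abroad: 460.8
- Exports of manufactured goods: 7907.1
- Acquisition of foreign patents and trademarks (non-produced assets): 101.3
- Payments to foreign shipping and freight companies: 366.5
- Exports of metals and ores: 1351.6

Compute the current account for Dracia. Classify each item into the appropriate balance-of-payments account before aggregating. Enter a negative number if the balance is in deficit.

Goods: -2123.3 + 1351.6 + 7907.1 + 1937.5 = 9072.9
Services: -366.5 + 460.8 + 1016.5 - 384.4 - 314.3 = 412.1
Primary income: -1097.8 - 888.9 + 573.2 = -1413.5
Secondary income: -530.5 + 261.2 = -269.3
Current account = 9072.9 + 412.1 + (-1413.5) + (-269.3) = 7802.2
(Excluded from the current account — capital account: sale of embassy land to a foreign government 79.0, acquisition of foreign patents and trademarks (non-produced assets) 101.3; financial account: foreign purchases of domestic corporate bonds 1750.3.)

7802.2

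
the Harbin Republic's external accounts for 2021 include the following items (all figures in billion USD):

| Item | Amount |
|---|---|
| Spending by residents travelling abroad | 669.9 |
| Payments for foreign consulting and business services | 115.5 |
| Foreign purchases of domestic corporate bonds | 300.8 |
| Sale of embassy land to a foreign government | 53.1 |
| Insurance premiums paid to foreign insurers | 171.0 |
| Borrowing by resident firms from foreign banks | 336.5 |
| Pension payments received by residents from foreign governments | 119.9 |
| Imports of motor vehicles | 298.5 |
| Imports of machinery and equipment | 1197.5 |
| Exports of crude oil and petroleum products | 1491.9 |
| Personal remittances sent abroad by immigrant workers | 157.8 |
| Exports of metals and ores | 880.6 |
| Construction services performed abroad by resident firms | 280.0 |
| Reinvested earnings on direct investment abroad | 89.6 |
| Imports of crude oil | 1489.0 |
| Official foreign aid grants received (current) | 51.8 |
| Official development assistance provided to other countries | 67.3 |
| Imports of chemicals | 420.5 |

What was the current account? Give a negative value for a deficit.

-1673.2

Goods: 880.6 - 420.5 - 1197.5 - 298.5 + 1491.9 - 1489.0 = -1033.0
Services: -171.0 - 115.5 - 669.9 + 280.0 = -676.4
Primary income: 89.6
Secondary income: 119.9 - 157.8 - 67.3 + 51.8 = -53.4
Current account = (-1033.0) + (-676.4) + 89.6 + (-53.4) = -1673.2
(Excluded from the current account — financial account: foreign purchases of domestic corporate bonds 300.8, borrowing by resident firms from foreign banks 336.5; capital account: sale of embassy land to a foreign government 53.1.)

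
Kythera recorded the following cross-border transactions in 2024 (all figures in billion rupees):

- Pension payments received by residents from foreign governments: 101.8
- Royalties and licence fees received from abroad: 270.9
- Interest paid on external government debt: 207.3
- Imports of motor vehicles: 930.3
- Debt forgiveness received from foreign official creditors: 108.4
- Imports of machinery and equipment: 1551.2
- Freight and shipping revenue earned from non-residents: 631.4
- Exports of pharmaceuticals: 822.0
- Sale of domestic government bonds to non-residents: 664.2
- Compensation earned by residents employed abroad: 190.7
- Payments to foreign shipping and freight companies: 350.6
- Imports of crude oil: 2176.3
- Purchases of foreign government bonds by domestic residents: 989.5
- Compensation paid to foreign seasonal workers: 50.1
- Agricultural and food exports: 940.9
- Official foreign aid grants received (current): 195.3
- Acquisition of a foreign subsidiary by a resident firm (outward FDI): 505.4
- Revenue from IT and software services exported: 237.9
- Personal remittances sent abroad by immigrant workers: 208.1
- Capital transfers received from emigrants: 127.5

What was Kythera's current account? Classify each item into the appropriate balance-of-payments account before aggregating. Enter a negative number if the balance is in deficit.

Goods: 940.9 - 930.3 + 822.0 - 1551.2 - 2176.3 = -2894.9
Services: -350.6 + 631.4 + 237.9 + 270.9 = 789.6
Primary income: -50.1 - 207.3 + 190.7 = -66.7
Secondary income: -208.1 + 101.8 + 195.3 = 89.0
Current account = (-2894.9) + 789.6 + (-66.7) + 89.0 = -2083.0
(Excluded from the current account — capital account: debt forgiveness received from foreign official creditors 108.4, capital transfers received from emigrants 127.5; financial account: sale of domestic government bonds to non-residents 664.2, purchases of foreign government bonds by domestic residents 989.5, acquisition of a foreign subsidiary by a resident firm (outward FDI) 505.4.)

-2083.0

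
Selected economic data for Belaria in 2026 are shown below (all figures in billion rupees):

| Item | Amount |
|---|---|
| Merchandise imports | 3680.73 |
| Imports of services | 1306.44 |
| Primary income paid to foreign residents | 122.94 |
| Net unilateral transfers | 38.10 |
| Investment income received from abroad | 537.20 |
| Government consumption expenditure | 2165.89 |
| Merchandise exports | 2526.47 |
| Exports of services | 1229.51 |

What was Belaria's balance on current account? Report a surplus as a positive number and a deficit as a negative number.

-778.83

Goods balance = 2526.47 - 3680.73 = -1154.26
Services balance = 1229.51 - 1306.44 = -76.93
Trade balance (goods + services) = -1154.26 + (-76.93) = -1231.19
Net primary income = 537.20 - 122.94 = 414.26
Net secondary income = 38.10
Current account = -1231.19 + 414.26 + 38.10 = -778.83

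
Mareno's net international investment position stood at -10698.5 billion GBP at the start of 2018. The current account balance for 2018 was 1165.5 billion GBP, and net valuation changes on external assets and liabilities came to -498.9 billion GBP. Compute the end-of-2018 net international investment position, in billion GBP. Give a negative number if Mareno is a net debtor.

-10031.9

Change in NIIP = current account + net valuation change = 1165.5 + (-498.9) = 666.6
End-of-year NIIP = -10698.5 + 666.6 = -10031.9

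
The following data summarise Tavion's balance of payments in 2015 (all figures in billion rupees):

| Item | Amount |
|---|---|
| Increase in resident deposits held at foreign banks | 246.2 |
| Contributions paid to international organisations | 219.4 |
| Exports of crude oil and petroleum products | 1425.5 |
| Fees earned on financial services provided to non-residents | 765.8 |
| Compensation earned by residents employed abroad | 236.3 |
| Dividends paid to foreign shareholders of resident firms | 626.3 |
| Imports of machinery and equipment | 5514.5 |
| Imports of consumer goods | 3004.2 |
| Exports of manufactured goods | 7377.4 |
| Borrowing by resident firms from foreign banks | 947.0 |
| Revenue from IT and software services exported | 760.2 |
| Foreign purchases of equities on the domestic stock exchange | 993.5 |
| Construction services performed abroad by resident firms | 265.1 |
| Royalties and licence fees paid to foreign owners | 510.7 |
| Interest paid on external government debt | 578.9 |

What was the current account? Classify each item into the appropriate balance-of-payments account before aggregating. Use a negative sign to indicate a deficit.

Goods: -5514.5 + 1425.5 - 3004.2 + 7377.4 = 284.2
Services: 765.8 - 510.7 + 265.1 + 760.2 = 1280.4
Primary income: -626.3 - 578.9 + 236.3 = -968.9
Secondary income: -219.4
Current account = 284.2 + 1280.4 + (-968.9) + (-219.4) = 376.3
(Excluded from the current account — financial account: increase in resident deposits held at foreign banks 246.2, borrowing by resident firms from foreign banks 947.0, foreign purchases of equities on the domestic stock exchange 993.5.)

376.3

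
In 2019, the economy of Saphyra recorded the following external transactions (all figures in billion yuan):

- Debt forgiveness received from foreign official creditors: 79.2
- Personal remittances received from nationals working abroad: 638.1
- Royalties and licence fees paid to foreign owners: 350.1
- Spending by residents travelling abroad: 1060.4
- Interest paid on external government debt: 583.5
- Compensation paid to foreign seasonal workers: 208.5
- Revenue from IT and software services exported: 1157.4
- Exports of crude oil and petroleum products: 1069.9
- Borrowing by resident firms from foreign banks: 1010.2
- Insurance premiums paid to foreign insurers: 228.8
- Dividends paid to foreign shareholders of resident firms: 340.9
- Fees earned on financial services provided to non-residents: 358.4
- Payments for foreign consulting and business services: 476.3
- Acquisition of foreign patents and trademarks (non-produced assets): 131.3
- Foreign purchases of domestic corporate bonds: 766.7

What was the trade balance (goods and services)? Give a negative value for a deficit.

470.1

Goods: 1069.9
Services: 358.4 + 1157.4 - 1060.4 - 228.8 - 476.3 - 350.1 = -599.8
Trade balance = 1069.9 + (-599.8) = 470.1
(Excluded from the trade balance — capital account: debt forgiveness received from foreign official creditors 79.2, acquisition of foreign patents and trademarks (non-produced assets) 131.3; secondary income: personal remittances received from nationals working abroad 638.1; primary income: interest paid on external government debt 583.5, compensation paid to foreign seasonal workers 208.5, dividends paid to foreign shareholders of resident firms 340.9; financial account: borrowing by resident firms from foreign banks 1010.2, foreign purchases of domestic corporate bonds 766.7.)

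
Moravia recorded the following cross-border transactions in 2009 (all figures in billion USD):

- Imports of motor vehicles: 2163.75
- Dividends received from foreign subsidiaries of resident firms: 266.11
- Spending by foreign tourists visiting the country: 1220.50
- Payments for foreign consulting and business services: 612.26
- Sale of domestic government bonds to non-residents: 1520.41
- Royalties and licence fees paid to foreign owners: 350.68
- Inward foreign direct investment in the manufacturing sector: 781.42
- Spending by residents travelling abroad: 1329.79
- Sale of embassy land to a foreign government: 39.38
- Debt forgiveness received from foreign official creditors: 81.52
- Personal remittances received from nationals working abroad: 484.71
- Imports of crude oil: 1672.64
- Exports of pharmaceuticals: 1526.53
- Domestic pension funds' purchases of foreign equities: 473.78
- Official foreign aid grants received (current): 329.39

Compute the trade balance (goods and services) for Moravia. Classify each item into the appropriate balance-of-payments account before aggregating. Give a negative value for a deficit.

-3382.09

Goods: 1526.53 - 1672.64 - 2163.75 = -2309.86
Services: -350.68 - 612.26 + 1220.50 - 1329.79 = -1072.23
Trade balance = -2309.86 + (-1072.23) = -3382.09
(Excluded from the trade balance — primary income: dividends received from foreign subsidiaries of resident firms 266.11; financial account: sale of domestic government bonds to non-residents 1520.41, inward foreign direct investment in the manufacturing sector 781.42, domestic pension funds' purchases of foreign equities 473.78; capital account: sale of embassy land to a foreign government 39.38, debt forgiveness received from foreign official creditors 81.52; secondary income: personal remittances received from nationals working abroad 484.71, official foreign aid grants received (current) 329.39.)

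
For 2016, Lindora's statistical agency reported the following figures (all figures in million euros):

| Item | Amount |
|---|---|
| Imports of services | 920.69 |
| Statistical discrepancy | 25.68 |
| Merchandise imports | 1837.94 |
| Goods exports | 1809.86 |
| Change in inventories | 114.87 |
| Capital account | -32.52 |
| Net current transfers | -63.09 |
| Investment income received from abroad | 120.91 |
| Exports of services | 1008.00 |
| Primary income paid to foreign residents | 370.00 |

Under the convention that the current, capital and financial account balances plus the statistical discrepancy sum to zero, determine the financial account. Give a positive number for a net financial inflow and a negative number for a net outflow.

259.79

Goods balance = 1809.86 - 1837.94 = -28.08
Services balance = 1008.00 - 920.69 = 87.31
Trade balance (goods + services) = -28.08 + 87.31 = 59.23
Net primary income = 120.91 - 370.00 = -249.09
Net secondary income = -63.09
Current account = 59.23 + (-249.09) + (-63.09) = -252.95
Financial account = -(-252.95 + (-32.52) + 25.68) = 259.79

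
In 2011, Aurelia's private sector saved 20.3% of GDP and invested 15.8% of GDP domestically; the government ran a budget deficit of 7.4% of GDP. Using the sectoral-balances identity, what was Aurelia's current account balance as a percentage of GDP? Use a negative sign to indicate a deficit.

-2.9

By the sectoral-balances identity, CA = (S_private - I) + (T - G).
Private balance = 20.3 - 15.8 = 4.5
Government balance (T - G) = -7.4
CA = 4.5 + (-7.4) = -2.9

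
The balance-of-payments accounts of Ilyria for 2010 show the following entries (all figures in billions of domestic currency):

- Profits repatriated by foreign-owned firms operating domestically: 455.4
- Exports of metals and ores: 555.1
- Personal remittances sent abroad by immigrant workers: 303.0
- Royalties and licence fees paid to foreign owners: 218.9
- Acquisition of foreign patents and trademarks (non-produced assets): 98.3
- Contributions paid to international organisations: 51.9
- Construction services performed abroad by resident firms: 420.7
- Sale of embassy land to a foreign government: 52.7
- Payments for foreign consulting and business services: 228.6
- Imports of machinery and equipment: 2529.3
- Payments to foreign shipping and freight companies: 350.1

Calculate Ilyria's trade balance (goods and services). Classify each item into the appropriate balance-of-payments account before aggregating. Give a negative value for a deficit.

Goods: 555.1 - 2529.3 = -1974.2
Services: -350.1 - 228.6 + 420.7 - 218.9 = -376.9
Trade balance = -1974.2 + (-376.9) = -2351.1
(Excluded from the trade balance — primary income: profits repatriated by foreign-owned firms operating domestically 455.4; secondary income: personal remittances sent abroad by immigrant workers 303.0, contributions paid to international organisations 51.9; capital account: acquisition of foreign patents and trademarks (non-produced assets) 98.3, sale of embassy land to a foreign government 52.7.)

-2351.1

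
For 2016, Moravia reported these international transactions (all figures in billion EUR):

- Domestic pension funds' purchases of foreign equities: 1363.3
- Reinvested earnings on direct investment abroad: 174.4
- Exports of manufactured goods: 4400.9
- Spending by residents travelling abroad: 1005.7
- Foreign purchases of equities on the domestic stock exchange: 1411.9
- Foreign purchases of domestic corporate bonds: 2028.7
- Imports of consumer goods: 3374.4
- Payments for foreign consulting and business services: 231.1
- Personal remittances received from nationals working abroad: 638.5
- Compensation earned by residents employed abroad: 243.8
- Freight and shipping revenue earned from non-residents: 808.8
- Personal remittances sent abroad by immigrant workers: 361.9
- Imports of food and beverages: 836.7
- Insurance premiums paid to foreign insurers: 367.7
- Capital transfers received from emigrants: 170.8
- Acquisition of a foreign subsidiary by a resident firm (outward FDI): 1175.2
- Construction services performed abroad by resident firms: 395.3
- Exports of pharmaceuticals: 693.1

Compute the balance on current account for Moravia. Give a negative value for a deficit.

Goods: 4400.9 - 3374.4 - 836.7 + 693.1 = 882.9
Services: -1005.7 + 395.3 - 367.7 + 808.8 - 231.1 = -400.4
Primary income: 243.8 + 174.4 = 418.2
Secondary income: -361.9 + 638.5 = 276.6
Current account = 882.9 + (-400.4) + 418.2 + 276.6 = 1177.3
(Excluded from the current account — financial account: domestic pension funds' purchases of foreign equities 1363.3, foreign purchases of equities on the domestic stock exchange 1411.9, foreign purchases of domestic corporate bonds 2028.7, acquisition of a foreign subsidiary by a resident firm (outward FDI) 1175.2; capital account: capital transfers received from emigrants 170.8.)

1177.3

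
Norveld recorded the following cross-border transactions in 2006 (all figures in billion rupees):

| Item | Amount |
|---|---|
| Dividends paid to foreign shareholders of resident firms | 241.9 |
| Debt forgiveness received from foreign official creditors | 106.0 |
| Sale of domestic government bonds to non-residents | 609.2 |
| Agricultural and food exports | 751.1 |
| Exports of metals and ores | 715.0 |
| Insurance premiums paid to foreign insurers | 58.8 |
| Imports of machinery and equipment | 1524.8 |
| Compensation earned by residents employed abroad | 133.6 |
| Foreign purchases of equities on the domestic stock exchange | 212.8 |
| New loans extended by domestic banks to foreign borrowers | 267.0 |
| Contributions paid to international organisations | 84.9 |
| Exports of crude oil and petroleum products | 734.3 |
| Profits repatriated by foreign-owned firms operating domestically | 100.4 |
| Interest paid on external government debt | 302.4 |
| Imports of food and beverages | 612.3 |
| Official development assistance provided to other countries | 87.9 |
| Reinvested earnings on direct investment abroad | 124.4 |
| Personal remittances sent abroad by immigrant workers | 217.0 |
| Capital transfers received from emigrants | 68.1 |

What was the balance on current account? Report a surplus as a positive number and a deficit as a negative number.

Goods: 751.1 - 612.3 - 1524.8 + 734.3 + 715.0 = 63.3
Services: -58.8
Primary income: -241.9 - 302.4 + 133.6 + 124.4 - 100.4 = -386.7
Secondary income: -84.9 - 217.0 - 87.9 = -389.8
Current account = 63.3 + (-58.8) + (-386.7) + (-389.8) = -772.0
(Excluded from the current account — capital account: debt forgiveness received from foreign official creditors 106.0, capital transfers received from emigrants 68.1; financial account: sale of domestic government bonds to non-residents 609.2, foreign purchases of equities on the domestic stock exchange 212.8, new loans extended by domestic banks to foreign borrowers 267.0.)

-772.0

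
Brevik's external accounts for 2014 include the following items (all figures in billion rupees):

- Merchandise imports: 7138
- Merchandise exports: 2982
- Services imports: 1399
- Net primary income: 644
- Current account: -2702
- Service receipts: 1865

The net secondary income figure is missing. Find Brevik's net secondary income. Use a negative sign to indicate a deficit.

344

Current account = goods balance + services balance + net primary income + net secondary income
Sum of the known components = -3046
Net secondary income = CA - (known components) = -2702 - (-3046) = 344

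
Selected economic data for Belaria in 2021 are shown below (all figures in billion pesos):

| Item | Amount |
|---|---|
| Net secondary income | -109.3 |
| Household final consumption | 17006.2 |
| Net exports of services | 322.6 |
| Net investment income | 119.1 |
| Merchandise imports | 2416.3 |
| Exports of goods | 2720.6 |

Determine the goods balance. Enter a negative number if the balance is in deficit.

Goods balance = 2720.6 - 2416.3 = 304.3

304.3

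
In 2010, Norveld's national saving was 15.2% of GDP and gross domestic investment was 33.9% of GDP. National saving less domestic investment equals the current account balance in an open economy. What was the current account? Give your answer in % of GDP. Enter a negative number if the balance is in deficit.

-18.7

CA = S - I = 15.2 - 33.9 = -18.7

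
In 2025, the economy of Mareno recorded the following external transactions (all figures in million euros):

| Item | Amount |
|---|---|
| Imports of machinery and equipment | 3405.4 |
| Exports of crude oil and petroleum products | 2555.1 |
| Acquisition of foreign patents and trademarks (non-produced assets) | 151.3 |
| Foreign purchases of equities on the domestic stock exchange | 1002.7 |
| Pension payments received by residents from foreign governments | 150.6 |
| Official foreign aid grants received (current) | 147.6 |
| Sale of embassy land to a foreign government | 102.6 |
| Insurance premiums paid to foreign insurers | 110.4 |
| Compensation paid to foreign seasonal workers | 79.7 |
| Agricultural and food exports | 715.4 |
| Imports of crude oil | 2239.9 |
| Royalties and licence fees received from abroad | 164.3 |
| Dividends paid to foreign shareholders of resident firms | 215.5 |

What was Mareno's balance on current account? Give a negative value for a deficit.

Goods: 715.4 + 2555.1 - 3405.4 - 2239.9 = -2374.8
Services: -110.4 + 164.3 = 53.9
Primary income: -79.7 - 215.5 = -295.2
Secondary income: 147.6 + 150.6 = 298.2
Current account = (-2374.8) + 53.9 + (-295.2) + 298.2 = -2317.9
(Excluded from the current account — capital account: acquisition of foreign patents and trademarks (non-produced assets) 151.3, sale of embassy land to a foreign government 102.6; financial account: foreign purchases of equities on the domestic stock exchange 1002.7.)

-2317.9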